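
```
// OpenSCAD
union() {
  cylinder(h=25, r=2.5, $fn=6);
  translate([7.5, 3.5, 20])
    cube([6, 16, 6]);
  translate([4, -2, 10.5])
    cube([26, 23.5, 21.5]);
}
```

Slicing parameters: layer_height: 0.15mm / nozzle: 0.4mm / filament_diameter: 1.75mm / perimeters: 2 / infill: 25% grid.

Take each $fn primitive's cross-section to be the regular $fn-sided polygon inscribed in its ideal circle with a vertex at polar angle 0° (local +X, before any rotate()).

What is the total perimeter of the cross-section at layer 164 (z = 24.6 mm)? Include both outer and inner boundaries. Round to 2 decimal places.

At z = 24.6 mm: the cylinder: section is a regular 6-gon, circumradius r=2.5 (perimeter = 2·6·2.500·sin(180°/6) = 15.00 mm); the cube at (7.5, 3.5) is present — its section is the full 6×16 rectangle (perimeter 44.00 mm); the 26×23.5 cube at (4, -2) contributes its full rectangle (perimeter 99.00 mm); Combining (union): the regions partially overlap (shared area 96.00 mm²), so the edge portions inside another operand are dropped and the merged outline is re-measured after clipping — boundary = 114.00 mm. Overall, the cross-section has 2 separate islands. Total boundary length (outer) = 114.00 mm.

114.00 mm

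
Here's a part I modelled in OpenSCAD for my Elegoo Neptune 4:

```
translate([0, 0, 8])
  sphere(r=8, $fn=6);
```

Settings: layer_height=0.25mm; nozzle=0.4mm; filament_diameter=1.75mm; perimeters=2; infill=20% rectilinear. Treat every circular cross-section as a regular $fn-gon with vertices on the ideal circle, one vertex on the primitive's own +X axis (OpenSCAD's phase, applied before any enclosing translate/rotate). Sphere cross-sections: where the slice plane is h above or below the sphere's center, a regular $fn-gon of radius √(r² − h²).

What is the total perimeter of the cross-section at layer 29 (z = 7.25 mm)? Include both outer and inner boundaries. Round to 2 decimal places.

At z = 7.25 mm: the sphere: section is a regular 6-gon, circumradius = √(r²−h²) = √(8²−0.75²) = 7.965 (perimeter = 2·6·7.965·sin(180°/6) = 47.79 mm). Overall, the cross-section is a single solid region. Total boundary length (outer) = 47.79 mm.

47.79 mm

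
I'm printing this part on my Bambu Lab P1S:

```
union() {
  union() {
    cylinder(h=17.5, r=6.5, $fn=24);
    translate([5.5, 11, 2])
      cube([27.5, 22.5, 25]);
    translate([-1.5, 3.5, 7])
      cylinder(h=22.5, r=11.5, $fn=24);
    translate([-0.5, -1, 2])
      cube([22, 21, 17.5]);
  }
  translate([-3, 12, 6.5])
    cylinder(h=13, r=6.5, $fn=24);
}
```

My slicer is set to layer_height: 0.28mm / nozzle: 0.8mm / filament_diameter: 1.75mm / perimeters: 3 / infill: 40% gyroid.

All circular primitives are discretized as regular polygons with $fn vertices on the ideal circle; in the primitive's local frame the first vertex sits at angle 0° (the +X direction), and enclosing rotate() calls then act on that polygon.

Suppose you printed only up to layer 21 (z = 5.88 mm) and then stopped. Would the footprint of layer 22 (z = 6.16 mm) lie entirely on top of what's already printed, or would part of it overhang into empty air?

Compare the two slices. At z = 5.88: the r=6.5 cylinder contributes a regular 24-gon of circumradius 6.5 (area = (24/2)·6.500²·sin(360°/24) = 131.22 mm²); the cube at (5.5, 11) is present — its section is the full 27.5×22.5 rectangle (area 618.75 mm²); the cylinder at (-1.5, 3.5) is not intersected at this z (z outside [7, 29.5]); the 22×21 cube at (-0.5, -1) contributes its full rectangle (area 462.00 mm²); Combining (union): the regions partially overlap — summed areas 1211.97 mm² minus the doubly-counted overlap 186.97 mm² gives 1025.00 mm² — area = 1025.00 mm²; the cylinder at (-3, 12) does not reach this height (z outside [6.5, 19.5]); Taking the union: only the result so far is present, so the union is just that shape — area = 1025.00 mm². At z = 6.16: the cylinder: section is a regular 24-gon, circumradius r=6.5 (area = (24/2)·6.500²·sin(360°/24) = 131.22 mm²); the cube at (5.5, 11) is present — its section is the full 27.5×22.5 rectangle (area 618.75 mm²); the cylinder at (-1.5, 3.5) is not intersected at this z (z outside [7, 29.5]); the cube at (-0.5, -1) (footprint 22×21) is included at this height (area 462.00 mm²); Merging all regions: the regions partially overlap — summed areas 1211.97 mm² minus the doubly-counted overlap 186.97 mm² gives 1025.00 mm² — area = 1025.00 mm²; the cylinder at (-3, 12) is not intersected at this z (z outside [6.5, 19.5]); Combining (union): only that combined region is present, so the union is just that shape — area = 1025.00 mm². Checking containment: the cross-section at z = 6.16 is a subset of the cross-section at z = 5.88.

entirely on top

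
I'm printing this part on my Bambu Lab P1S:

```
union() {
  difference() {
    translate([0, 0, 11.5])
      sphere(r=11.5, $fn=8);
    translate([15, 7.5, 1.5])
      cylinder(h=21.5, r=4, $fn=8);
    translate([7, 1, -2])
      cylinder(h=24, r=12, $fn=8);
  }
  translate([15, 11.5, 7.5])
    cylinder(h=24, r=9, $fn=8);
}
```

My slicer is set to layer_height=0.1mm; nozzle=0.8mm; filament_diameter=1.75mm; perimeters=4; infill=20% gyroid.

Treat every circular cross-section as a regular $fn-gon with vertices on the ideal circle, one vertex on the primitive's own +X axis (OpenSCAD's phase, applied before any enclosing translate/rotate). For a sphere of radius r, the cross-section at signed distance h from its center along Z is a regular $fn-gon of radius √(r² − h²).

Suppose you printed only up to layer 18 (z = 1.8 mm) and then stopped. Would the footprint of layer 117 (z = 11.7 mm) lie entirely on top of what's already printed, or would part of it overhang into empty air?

Compare the two slices. At z = 1.8: the r=11.5 sphere contributes a regular 8-gon of circumradius √(11.5²−9.7²) = 6.177 (area = (8/2)·6.177²·sin(360°/8) = 107.93 mm²); the r=4 cylinder at (15, 7.5) gives a regular 8-gon of circumradius 4 (constant along its height) (area = (8/2)·4.000²·sin(360°/8) = 45.25 mm²); the r=12 cylinder at (7, 1) contributes a regular 8-gon of circumradius 12 (area = (8/2)·12.000²·sin(360°/8) = 407.29 mm²); Subtracting the remaining from the first: starting from the r=11.5 sphere (107.93 mm²), the r=4 cylinder at (15, 7.5) misses the remaining region (no effect); the r=12 cylinder at (7, 1) partially overlaps it — only the 96.45 mm² overlap (of its 407.29 mm²) is removed, clipping the outline — area = 11.48 mm²; the cylinder at (15, 11.5) is absent (z outside [7.5, 31.5]); Combining (union): only the result so far is present, so the union is just that shape — area = 11.48 mm². At z = 11.7: the r=11.5 sphere slices to a regular 8-gon of circumradius 11.498 (√(r²−h²) with h=0.2 from center) (area = (8/2)·11.498²·sin(360°/8) = 373.95 mm²); the cylinder at (15, 7.5): section is a regular 8-gon, circumradius r=4 (area = (8/2)·4.000²·sin(360°/8) = 45.25 mm²); the r=12 cylinder at (7, 1) gives a regular 8-gon of circumradius 12 (constant along its height) (area = (8/2)·12.000²·sin(360°/8) = 407.29 mm²); Subtracting the remaining from the first: starting from the r=11.5 sphere (373.95 mm²), the r=4 cylinder at (15, 7.5) misses the remaining region (no effect); the r=12 cylinder at (7, 1) partially overlaps it — only the 234.77 mm² overlap (of its 407.29 mm²) is removed, clipping the outline — area = 139.18 mm²; the r=9 cylinder at (15, 11.5) gives a regular 8-gon of circumradius 9 (constant along its height) (area = (8/2)·9.000²·sin(360°/8) = 229.10 mm²); Taking the union: the 2 present regions are separate (no shared area or edge), so areas and boundary lengths simply add and each stays a separate island — area = 368.28 mm². Checking containment: at z = 11.7 the cross-section extends beyond the z = 1.8 cross-section by about 356.80 mm².

part overhangs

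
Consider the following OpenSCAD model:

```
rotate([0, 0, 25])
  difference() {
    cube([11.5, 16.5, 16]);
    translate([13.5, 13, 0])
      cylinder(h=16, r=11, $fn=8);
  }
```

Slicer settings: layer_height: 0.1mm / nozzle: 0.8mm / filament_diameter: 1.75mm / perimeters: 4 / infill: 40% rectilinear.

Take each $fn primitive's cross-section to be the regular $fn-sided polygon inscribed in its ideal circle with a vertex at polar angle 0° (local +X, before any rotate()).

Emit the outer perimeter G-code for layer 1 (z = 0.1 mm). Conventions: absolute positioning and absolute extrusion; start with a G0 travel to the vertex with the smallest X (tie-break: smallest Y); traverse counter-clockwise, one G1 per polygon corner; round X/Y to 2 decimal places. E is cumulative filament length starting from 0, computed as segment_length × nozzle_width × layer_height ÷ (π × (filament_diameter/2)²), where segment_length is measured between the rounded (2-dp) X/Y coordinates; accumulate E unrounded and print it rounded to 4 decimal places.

At z = 0.1 mm: the 11.5×16.5 cube contributes its full rectangle; the r=11 cylinder at (13.5, 13) gives a regular 8-gon of circumradius 11 (constant along its height); After the difference (first − rest): starting from the 11.5×16.5 cube, the r=11 cylinder at (13.5, 13) partially overlaps it — only the 93.35 mm² overlap (of its 342.24 mm²) is removed, clipping the outline — 1 connected region; (whole slice rotated 25° about Z — lengths, areas and connectivity unchanged). The outline is a single polygon with 7 vertices. Extrusion per mm of travel: 0.8 × 0.1 / (π × 0.875²) = 0.033260. Accumulating E over each segment gives final E = 1.7704.

G0 X-6.97 Y14.95 Z0.10
G1 X0.00 Y0.00 E0.5486
G1 X10.42 Y4.86 E0.9310
G1 X9.23 Y7.42 E1.0249
G1 X2.98 Y7.15 E1.2330
G1 X-3.23 Y12.84 E1.5131
G1 X-3.39 Y16.62 E1.6390
G1 X-6.97 Y14.95 E1.7704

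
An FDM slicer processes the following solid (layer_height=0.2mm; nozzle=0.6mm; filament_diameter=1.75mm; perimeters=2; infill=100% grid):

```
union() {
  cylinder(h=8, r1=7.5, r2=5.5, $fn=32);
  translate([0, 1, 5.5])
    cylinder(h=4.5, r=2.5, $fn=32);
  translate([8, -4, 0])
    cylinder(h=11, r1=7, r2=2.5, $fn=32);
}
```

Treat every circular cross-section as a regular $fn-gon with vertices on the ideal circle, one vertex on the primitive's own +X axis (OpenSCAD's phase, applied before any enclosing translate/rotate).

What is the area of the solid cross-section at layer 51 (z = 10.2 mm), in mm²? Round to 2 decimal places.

24.95 mm²

At z = 10.2 mm: the cone does not reach this height (z outside [0, 8]); the cylinder at (0, 1) does not reach this height (z outside [5.5, 10]); the cone at (8, -4) contributes a regular 32-gon of circumradius 2.827 (interpolated between r1=7 and r2=2.5 at t=0.927) (area = (32/2)·2.827²·sin(360°/32) = 24.95 mm²); Taking the union: only the cone at (8, -4) is present, so the union is just that shape — area = 24.95 mm². Overall, the cross-section is a single solid region. Net area = 24.95 mm².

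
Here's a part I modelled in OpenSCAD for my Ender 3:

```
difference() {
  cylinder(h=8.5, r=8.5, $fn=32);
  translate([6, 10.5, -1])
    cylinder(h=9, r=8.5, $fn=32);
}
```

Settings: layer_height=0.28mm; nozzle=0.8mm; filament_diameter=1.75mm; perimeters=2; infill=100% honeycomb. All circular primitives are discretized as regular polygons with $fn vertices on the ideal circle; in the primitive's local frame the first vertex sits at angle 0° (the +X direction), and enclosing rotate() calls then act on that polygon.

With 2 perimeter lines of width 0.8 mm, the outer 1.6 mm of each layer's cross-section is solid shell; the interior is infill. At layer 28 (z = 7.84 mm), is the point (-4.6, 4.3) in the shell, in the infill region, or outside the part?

infill

At z = 7.84 mm: the cylinder: section is a regular 32-gon, circumradius r=8.5; the cylinder at (6, 10.5): section is a regular 32-gon, circumradius r=8.5; Subtracting the remaining from the first: starting from the r=8.5 cylinder, the r=8.5 cylinder at (6, 10.5) partially overlaps it — only the 39.65 mm² overlap (of its 225.52 mm²) is removed, clipping the outline — 1 connected region. Overall, the cross-section is a single solid region. The nearest boundary edge runs (-7.07, 4.72)→(-6.01, 6.01); distance from the point to it = 2.18 mm. The point is inside the cross-section and 2.18 mm from the nearest boundary — more than the 1.6 mm shell width (2 × 0.8), so it's in the infill interior.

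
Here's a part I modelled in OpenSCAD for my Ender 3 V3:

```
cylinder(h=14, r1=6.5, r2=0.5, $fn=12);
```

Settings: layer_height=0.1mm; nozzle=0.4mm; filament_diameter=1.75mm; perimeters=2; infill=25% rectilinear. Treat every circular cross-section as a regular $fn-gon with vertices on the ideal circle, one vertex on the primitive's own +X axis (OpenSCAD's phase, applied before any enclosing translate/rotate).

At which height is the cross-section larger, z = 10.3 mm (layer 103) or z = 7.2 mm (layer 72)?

Layer 103 (z = 10.3): the cone: at t=0.736 of its height the radius interpolates to r₁+(r₂−r₁)t = 2.086, giving a regular 12-gon of that circumradius (area = (12/2)·2.086²·sin(360°/12) = 13.05 mm²). So its area = 13.05 mm². Layer 72 (z = 7.2): the cone (r1=6.5→r2=0.5) has section circumradius 3.414 here — a regular 12-gon (area = (12/2)·3.414²·sin(360°/12) = 34.97 mm²). So its area = 34.97 mm². Layer 72 is larger (34.97 vs 13.05 mm²).

layer 72 (z = 7.2 mm)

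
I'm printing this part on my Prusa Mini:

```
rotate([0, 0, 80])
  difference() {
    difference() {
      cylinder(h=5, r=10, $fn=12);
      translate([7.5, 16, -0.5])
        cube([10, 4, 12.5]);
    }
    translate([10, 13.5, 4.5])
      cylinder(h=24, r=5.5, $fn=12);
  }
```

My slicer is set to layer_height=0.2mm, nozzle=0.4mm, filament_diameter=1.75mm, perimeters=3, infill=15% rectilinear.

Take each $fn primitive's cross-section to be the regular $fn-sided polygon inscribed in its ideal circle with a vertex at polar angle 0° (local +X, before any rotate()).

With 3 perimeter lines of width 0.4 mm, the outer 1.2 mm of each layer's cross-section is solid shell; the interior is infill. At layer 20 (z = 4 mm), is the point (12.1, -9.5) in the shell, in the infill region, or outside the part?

outside

At z = 4 mm: the cylinder: section is a regular 12-gon, circumradius r=10; the 10×4 cube at (7.5, 16) contributes its full rectangle; Subtracting the remaining from the first: starting from the r=10 cylinder, the 10×4 cube at (7.5, 16) misses the remaining region (no effect) — 1 connected region; the cylinder at (10, 13.5) is not intersected at this z (z outside [4.5, 28.5]); Subtracting the remaining from the first: none of the subtracted shapes is present at this height, so that combined region is unchanged — 1 connected region; (whole slice rotated 80° about Z — lengths, areas and connectivity unchanged). Overall, the cross-section is a single solid region. Undo the 80° rotation: the query point maps to (-7.255, -13.566) in the un-rotated model frame. The nearest boundary edge runs (-0.00, -10.00)→(-5.00, -8.66); distance from the point to it = 5.40 mm. The point is not inside any of the regions above, so it lies outside the cross-section (5.40 mm from the nearest boundary).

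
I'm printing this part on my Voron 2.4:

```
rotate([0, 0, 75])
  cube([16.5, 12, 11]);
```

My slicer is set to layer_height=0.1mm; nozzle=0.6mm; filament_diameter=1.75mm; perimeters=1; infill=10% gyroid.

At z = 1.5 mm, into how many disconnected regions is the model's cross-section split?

At z = 1.5 mm: the cube is present — its section is the full 16.5×12 rectangle; (rotated 75° about Z; rotation is an isometry so areas/perimeters/island counts are preserved). The result has 1 disconnected region.

1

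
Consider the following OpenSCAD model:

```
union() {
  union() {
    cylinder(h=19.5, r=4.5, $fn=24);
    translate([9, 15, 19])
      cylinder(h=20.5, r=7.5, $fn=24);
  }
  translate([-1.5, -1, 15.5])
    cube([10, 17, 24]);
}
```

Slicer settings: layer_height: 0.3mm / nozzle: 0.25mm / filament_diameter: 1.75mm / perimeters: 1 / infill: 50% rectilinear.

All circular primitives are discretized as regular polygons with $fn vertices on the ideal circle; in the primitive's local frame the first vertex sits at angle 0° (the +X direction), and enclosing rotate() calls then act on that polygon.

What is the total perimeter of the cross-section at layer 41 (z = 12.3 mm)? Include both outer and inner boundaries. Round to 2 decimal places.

At z = 12.3 mm: the r=4.5 cylinder contributes a regular 24-gon of circumradius 4.5 (perimeter = 2·24·4.500·sin(180°/24) = 28.19 mm); the cylinder at (9, 15) does not reach this height (z outside [19, 39.5]); Merging all regions: only the r=4.5 cylinder is present, so the union is just that shape — boundary = 28.19 mm; the cube at (-1.5, -1) does not reach this height (z outside [15.5, 39.5]); Taking the union: only the result so far is present, so the union is just that shape — boundary = 28.19 mm. Overall, the cross-section is a single solid region. Total boundary length (outer) = 28.19 mm.

28.19 mm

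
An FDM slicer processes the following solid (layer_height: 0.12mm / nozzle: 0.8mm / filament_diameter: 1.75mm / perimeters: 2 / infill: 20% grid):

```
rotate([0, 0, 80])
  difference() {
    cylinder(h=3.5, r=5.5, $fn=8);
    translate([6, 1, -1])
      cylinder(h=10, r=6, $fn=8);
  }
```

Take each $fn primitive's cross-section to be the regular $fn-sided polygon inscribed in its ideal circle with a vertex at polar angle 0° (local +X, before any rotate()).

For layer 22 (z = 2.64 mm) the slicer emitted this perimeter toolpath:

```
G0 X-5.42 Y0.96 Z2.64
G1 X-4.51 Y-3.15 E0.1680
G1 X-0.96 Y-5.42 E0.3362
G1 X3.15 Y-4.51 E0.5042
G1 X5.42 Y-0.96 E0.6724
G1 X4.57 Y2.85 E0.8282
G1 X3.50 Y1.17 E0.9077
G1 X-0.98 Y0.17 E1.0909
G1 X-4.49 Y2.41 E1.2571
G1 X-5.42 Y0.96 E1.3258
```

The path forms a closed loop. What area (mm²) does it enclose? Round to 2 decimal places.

Apply the shoelace formula to the sequence of (X, Y) vertices; enclosed area = 54.87 mm².

54.87 mm²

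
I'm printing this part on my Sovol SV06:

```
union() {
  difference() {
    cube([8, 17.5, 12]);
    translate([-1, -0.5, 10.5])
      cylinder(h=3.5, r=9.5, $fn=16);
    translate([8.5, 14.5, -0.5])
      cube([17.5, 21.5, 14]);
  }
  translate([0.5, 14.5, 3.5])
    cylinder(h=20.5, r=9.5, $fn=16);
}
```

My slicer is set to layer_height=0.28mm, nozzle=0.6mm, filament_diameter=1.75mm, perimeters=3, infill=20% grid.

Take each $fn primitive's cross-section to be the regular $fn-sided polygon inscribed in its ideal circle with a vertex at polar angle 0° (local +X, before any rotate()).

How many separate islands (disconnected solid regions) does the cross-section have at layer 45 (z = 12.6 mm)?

At z = 12.6 mm: the cube is absent (z outside [0, 12]); the r=9.5 cylinder at (-1, -0.5) gives a regular 16-gon of circumradius 9.5 (constant along its height); the 17.5×21.5 cube at (8.5, 14.5) contributes its full rectangle; Taking the first minus the rest: the first operand is absent here, so nothing remains; the r=9.5 cylinder at (0.5, 14.5) gives a regular 16-gon of circumradius 9.5 (constant along its height); Taking the union: only the r=9.5 cylinder at (0.5, 14.5) is present, so the union is just that shape — 1 connected region. Overall, the cross-section is a single solid region. Island count = 1.

1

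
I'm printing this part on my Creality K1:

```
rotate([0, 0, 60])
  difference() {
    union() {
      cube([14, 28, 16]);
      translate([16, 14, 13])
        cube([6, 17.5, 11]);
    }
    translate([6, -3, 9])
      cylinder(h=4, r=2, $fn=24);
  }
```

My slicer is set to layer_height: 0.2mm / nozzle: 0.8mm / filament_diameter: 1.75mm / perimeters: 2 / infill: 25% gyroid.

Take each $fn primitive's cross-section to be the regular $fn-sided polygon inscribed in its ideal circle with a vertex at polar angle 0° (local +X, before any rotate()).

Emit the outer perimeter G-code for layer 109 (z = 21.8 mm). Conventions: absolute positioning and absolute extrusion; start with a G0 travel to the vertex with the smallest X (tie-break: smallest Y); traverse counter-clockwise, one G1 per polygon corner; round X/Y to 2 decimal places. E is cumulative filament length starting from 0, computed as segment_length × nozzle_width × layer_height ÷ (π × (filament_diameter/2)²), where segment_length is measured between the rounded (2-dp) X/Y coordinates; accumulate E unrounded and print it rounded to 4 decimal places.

G0 X-19.28 Y29.61 Z21.80
G1 X-4.12 Y20.86 E1.1644
G1 X-1.12 Y26.05 E1.5631
G1 X-16.28 Y34.80 E2.7275
G1 X-19.28 Y29.61 E3.1263

At z = 21.8 mm: the cube does not reach this height (z outside [0, 16]); the cube at (16, 14) is present — its section is the full 6×17.5 rectangle; Merging all regions: only the 6×17.5 cube at (16, 14) is present, so the union is just that shape — 1 connected region; the cylinder at (6, -3) is not intersected at this z (z outside [9, 13]); After the difference (first − rest): none of the subtracted shapes is present at this height, so the result so far is unchanged — 1 connected region; (whole slice rotated 60° about Z — lengths, areas and connectivity unchanged). The outline is a single polygon with 4 vertices. Extrusion per mm of travel: 0.8 × 0.2 / (π × 0.875²) = 0.066520. Accumulating E over each segment gives final E = 3.1263.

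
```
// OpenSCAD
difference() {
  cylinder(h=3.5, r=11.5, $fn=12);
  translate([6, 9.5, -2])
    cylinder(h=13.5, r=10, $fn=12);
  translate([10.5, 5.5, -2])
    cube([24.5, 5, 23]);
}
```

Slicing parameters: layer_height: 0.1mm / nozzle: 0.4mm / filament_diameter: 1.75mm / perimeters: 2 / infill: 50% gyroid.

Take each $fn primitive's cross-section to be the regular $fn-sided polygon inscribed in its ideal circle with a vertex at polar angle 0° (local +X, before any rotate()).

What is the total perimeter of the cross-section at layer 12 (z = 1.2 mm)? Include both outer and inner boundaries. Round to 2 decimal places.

72.85 mm

At z = 1.2 mm: the r=11.5 cylinder contributes a regular 12-gon of circumradius 11.5 (perimeter = 2·12·11.500·sin(180°/12) = 71.43 mm); the r=10 cylinder at (6, 9.5) contributes a regular 12-gon of circumradius 10 (perimeter = 2·12·10.000·sin(180°/12) = 62.12 mm); the cube at (10.5, 5.5) is present — its section is the full 24.5×5 rectangle (perimeter 59.00 mm); Subtracting the remaining from the first: starting from the r=11.5 cylinder, the r=10 cylinder at (6, 9.5) partially overlaps it — only the 121.71 mm² overlap (of its 300.00 mm²) is removed, clipping the outline; the 24.5×5 cube at (10.5, 5.5) misses the remaining region (no effect) — boundary = 72.85 mm. Overall, the cross-section is a single solid region. Total boundary length (outer) = 72.85 mm.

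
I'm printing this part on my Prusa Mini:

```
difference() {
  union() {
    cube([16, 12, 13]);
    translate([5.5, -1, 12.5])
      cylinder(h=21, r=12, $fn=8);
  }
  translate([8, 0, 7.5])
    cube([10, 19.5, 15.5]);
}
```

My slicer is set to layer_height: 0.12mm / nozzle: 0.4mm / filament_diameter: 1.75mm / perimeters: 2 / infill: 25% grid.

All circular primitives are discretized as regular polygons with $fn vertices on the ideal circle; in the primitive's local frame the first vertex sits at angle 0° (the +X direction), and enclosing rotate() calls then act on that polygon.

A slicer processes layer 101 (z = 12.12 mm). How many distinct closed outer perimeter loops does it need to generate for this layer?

1

At z = 12.12 mm: the 16×12 cube contributes its full rectangle; the cylinder at (5.5, -1) is not intersected at this z (z outside [12.5, 33.5]); Combining (union): only the 16×12 cube is present, so the union is just that shape — 1 connected region; the cube at (8, 0) is present — its section is the full 10×19.5 rectangle; Taking the first minus the rest: starting from that combined region, the 10×19.5 cube at (8, 0) partially overlaps it — only the 96.00 mm² overlap (of its 195.00 mm²) is removed, clipping the outline — 1 connected region. The result has 1 disconnected region.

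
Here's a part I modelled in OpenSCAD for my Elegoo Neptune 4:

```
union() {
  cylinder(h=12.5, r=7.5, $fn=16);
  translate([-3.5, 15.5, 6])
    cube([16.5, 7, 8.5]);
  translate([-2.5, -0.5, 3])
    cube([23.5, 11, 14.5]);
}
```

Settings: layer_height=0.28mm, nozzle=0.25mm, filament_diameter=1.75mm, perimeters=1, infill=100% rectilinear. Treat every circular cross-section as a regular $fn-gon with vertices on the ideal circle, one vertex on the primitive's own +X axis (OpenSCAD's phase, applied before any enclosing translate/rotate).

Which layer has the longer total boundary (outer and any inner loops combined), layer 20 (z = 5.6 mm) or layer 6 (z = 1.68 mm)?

layer 20 (z = 5.6 mm)

Layer 20 (z = 5.6): the r=7.5 cylinder contributes a regular 16-gon of circumradius 7.5 (perimeter = 2·16·7.500·sin(180°/16) = 46.82 mm); the cube at (-3.5, 15.5) does not reach this height (z outside [6, 14.5]); the cube at (-2.5, -0.5) is present — its section is the full 23.5×11 rectangle (perimeter 69.00 mm); Taking the union: the regions partially overlap (shared area 66.16 mm²), so the edge portions inside another operand are dropped and the merged outline is re-measured after clipping — boundary = 83.65 mm. So its perimeter = 83.65 mm. Layer 6 (z = 1.68): the r=7.5 cylinder contributes a regular 16-gon of circumradius 7.5 (perimeter = 2·16·7.500·sin(180°/16) = 46.82 mm); the cube at (-3.5, 15.5) is absent (z outside [6, 14.5]); the cube at (-2.5, -0.5) is absent (z outside [3, 17.5]); Merging all regions: only the r=7.5 cylinder is present, so the union is just that shape — boundary = 46.82 mm. So its perimeter = 46.82 mm. Layer 20 is larger (83.65 vs 46.82 mm).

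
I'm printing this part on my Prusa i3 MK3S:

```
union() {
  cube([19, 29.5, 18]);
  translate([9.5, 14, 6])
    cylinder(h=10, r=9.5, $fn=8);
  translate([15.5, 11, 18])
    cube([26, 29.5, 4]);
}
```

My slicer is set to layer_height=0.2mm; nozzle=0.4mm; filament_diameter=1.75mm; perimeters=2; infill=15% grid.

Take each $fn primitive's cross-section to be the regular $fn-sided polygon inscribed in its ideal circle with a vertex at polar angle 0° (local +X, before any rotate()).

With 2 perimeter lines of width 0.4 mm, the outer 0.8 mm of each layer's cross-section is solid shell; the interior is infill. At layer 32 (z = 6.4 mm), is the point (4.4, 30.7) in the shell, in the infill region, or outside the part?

outside

At z = 6.4 mm: the 19×29.5 cube contributes its full rectangle; the cylinder at (9.5, 14): section is a regular 8-gon, circumradius r=9.5; the cube at (15.5, 11) is not intersected at this z (z outside [18, 22]); Combining (union): the r=9.5 cylinder at (9.5, 14) lies entirely inside the 19×29.5 cube, so the union is just the 19×29.5 cube — 1 connected region. Overall, the cross-section is a single solid region. The nearest boundary edge runs (0.00, 29.50)→(19.00, 29.50); distance from the point to it = 1.20 mm. The point is not inside any of the regions above, so it lies outside the cross-section (1.20 mm from the nearest boundary).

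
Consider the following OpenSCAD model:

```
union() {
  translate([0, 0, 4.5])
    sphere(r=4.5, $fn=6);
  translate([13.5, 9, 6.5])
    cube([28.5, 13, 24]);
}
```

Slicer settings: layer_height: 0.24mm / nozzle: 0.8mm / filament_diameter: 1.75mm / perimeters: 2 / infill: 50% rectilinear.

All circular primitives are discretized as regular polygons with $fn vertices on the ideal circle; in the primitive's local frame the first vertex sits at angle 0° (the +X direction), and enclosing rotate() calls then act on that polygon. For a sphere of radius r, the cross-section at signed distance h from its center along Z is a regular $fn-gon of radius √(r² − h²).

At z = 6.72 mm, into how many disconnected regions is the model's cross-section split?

At z = 6.72 mm: the r=4.5 sphere slices to a regular 6-gon of circumradius 3.914 (√(r²−h²) with h=2.22 from center); the cube at (13.5, 9) (footprint 28.5×13) is included at this height; Taking the union: the 2 present regions are separate (no shared area or edge), so areas and boundary lengths simply add and each stays a separate island — 2 connected regions. The result has 2 disconnected regions.

2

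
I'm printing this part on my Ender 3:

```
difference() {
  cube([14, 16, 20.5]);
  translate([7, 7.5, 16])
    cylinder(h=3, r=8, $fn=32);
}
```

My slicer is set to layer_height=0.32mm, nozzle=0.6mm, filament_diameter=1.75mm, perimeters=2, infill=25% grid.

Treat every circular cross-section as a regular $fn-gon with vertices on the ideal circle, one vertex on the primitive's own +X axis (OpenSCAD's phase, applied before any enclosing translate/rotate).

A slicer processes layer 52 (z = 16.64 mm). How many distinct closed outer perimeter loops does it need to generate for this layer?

3

At z = 16.64 mm: the cube is present — its section is the full 14×16 rectangle; the r=8 cylinder at (7, 7.5) contributes a regular 32-gon of circumradius 8; Subtracting the remaining from the first: starting from the 14×16 cube, the r=8 cylinder at (7, 7.5) partially overlaps it — only the 188.01 mm² overlap (of its 199.77 mm²) is removed, clipping the outline — 3 connected regions. The result has 3 disconnected regions.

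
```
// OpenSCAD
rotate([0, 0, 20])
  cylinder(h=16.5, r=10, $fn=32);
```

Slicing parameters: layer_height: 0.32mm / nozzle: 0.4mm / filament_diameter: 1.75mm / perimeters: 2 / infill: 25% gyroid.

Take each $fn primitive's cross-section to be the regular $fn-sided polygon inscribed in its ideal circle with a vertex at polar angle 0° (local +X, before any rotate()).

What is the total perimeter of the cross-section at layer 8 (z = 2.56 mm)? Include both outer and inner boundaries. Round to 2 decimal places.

At z = 2.56 mm: the r=10 cylinder gives a regular 32-gon of circumradius 10 (constant along its height) (perimeter = 2·32·10.000·sin(180°/32) = 62.73 mm); (whole slice rotated 20° about Z — lengths, areas and connectivity unchanged). Overall, the cross-section is a single solid region. Total boundary length (outer) = 62.73 mm.

62.73 mm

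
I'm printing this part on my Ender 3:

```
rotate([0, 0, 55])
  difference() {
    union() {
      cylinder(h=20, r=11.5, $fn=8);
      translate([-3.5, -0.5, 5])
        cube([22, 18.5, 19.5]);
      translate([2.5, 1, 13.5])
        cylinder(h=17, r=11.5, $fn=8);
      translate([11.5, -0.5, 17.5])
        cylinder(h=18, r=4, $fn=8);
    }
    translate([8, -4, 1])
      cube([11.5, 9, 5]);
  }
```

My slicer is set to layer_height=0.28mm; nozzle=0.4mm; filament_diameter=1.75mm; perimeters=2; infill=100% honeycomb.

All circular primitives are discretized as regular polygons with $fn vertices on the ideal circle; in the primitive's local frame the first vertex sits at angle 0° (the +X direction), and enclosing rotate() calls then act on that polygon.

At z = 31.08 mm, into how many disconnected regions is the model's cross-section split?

1

At z = 31.08 mm: the cylinder is absent (z outside [0, 20]); the cube at (-3.5, -0.5) is absent (z outside [5, 24.5]); the cylinder at (2.5, 1) is absent (z outside [13.5, 30.5]); the r=4 cylinder at (11.5, -0.5) contributes a regular 8-gon of circumradius 4; Combining (union): only the r=4 cylinder at (11.5, -0.5) is present, so the union is just that shape — 1 connected region; the cube at (8, -4) does not reach this height (z outside [1, 6]); Taking the first minus the rest: none of the subtracted shapes is present at this height, so the result so far is unchanged — 1 connected region; (rotated 55° about Z; rotation is an isometry so areas/perimeters/island counts are preserved). The result has 1 disconnected region.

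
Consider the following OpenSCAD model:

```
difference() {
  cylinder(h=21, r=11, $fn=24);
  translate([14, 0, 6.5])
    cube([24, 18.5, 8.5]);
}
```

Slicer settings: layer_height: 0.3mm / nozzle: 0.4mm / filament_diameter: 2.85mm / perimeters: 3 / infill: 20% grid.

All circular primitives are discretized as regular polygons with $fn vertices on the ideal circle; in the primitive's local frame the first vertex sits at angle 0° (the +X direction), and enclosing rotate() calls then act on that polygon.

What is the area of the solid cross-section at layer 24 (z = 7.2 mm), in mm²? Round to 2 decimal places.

375.81 mm²

At z = 7.2 mm: the cylinder: section is a regular 24-gon, circumradius r=11 (area = (24/2)·11.000²·sin(360°/24) = 375.81 mm²); the cube at (14, 0) is present — its section is the full 24×18.5 rectangle (area 444.00 mm²); After the difference (first − rest): starting from the r=11 cylinder (375.81 mm²), the 24×18.5 cube at (14, 0) misses the remaining region (no effect) — area = 375.81 mm². Overall, the cross-section is a single solid region. Net area = 375.81 mm².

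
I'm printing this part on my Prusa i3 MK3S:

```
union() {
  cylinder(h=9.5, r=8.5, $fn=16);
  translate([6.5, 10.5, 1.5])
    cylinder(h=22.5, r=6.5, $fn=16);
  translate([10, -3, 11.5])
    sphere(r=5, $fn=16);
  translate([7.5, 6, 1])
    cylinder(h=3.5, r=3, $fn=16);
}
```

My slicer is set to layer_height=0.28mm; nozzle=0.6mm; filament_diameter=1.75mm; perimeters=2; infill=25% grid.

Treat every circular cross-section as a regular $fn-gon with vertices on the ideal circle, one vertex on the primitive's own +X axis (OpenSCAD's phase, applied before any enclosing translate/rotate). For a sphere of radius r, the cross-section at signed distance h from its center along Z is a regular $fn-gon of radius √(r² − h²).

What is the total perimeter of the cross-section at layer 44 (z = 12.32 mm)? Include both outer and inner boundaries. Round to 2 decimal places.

71.37 mm

At z = 12.32 mm: the cylinder is not intersected at this z (z outside [0, 9.5]); the r=6.5 cylinder at (6.5, 10.5) contributes a regular 16-gon of circumradius 6.5 (perimeter = 2·16·6.500·sin(180°/16) = 40.58 mm); the r=5 sphere at (10, -3) contributes a regular 16-gon of circumradius √(5²−0.82²) = 4.932 (perimeter = 2·16·4.932·sin(180°/16) = 30.79 mm); the cylinder at (7.5, 6) does not reach this height (z outside [1, 4.5]); Combining (union): the 2 present regions are separate (no shared area or edge), so areas and boundary lengths simply add and each stays a separate island — boundary = 71.37 mm. Overall, the cross-section has 2 separate islands. Total boundary length (outer) = 71.37 mm.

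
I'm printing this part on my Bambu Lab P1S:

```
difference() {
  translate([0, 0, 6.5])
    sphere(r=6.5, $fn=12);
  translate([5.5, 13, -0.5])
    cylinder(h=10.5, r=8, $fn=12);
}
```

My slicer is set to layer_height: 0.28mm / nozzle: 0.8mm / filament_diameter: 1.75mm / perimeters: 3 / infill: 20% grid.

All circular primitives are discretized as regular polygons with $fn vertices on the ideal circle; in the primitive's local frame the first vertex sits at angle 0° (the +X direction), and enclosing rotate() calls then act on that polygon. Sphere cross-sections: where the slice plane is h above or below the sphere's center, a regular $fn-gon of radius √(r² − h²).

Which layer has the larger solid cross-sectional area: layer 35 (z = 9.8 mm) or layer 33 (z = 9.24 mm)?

layer 33 (z = 9.24 mm)

Layer 35 (z = 9.8): the r=6.5 sphere contributes a regular 12-gon of circumradius √(6.5²−3.3²) = 5.600 (area = (12/2)·5.600²·sin(360°/12) = 94.08 mm²); the r=8 cylinder at (5.5, 13) gives a regular 12-gon of circumradius 8 (constant along its height) (area = (12/2)·8.000²·sin(360°/12) = 192.00 mm²); After the difference (first − rest): starting from the r=6.5 sphere (94.08 mm²), the r=8 cylinder at (5.5, 13) misses the remaining region (no effect) — area = 94.08 mm². So its area = 94.08 mm². Layer 33 (z = 9.24): the r=6.5 sphere slices to a regular 12-gon of circumradius 5.894 (√(r²−h²) with h=2.74 from center) (area = (12/2)·5.894²·sin(360°/12) = 104.23 mm²); the cylinder at (5.5, 13): section is a regular 12-gon, circumradius r=8 (area = (12/2)·8.000²·sin(360°/12) = 192.00 mm²); Taking the first minus the rest: starting from the r=6.5 sphere (104.23 mm²), the r=8 cylinder at (5.5, 13) misses the remaining region (no effect) — area = 104.23 mm². So its area = 104.23 mm². Layer 33 is larger (104.23 vs 94.08 mm²).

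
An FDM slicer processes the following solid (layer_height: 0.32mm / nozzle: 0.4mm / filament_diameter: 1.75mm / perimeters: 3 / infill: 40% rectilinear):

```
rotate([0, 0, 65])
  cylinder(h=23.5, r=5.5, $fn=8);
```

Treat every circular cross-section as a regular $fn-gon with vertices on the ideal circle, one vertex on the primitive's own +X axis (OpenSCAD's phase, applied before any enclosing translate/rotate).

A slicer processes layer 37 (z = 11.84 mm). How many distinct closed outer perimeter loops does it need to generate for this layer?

1

At z = 11.84 mm: the r=5.5 cylinder contributes a regular 8-gon of circumradius 5.5; (rotated 65° about Z; rotation is an isometry so areas/perimeters/island counts are preserved). The result has 1 disconnected region.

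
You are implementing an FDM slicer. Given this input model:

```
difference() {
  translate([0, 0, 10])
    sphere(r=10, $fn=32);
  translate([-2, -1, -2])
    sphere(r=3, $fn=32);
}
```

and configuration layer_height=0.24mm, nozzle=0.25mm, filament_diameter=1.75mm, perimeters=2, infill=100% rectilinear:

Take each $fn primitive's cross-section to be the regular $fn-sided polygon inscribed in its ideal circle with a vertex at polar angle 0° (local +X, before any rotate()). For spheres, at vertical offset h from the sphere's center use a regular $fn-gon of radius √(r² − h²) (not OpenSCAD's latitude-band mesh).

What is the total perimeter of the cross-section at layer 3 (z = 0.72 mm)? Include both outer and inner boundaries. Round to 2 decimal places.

At z = 0.72 mm: the sphere: section is a regular 32-gon, circumradius = √(r²−h²) = √(10²−9.28²) = 3.726 (perimeter = 2·32·3.726·sin(180°/32) = 23.37 mm); the r=3 sphere at (-2, -1) contributes a regular 32-gon of circumradius √(3²−2.72²) = 1.266 (perimeter = 2·32·1.266·sin(180°/32) = 7.94 mm); Subtracting the remaining from the first: starting from the r=10 sphere, the r=3 sphere at (-2, -1) lies wholly inside it (removes its full 5.00 mm² and its 7.94 mm outline becomes a hole wall) — boundary (outer + 1 inner loop) = 31.31 mm. Overall, the cross-section is one region with 1 hole. Total boundary length (outer + inner) = 31.31 mm.

31.31 mm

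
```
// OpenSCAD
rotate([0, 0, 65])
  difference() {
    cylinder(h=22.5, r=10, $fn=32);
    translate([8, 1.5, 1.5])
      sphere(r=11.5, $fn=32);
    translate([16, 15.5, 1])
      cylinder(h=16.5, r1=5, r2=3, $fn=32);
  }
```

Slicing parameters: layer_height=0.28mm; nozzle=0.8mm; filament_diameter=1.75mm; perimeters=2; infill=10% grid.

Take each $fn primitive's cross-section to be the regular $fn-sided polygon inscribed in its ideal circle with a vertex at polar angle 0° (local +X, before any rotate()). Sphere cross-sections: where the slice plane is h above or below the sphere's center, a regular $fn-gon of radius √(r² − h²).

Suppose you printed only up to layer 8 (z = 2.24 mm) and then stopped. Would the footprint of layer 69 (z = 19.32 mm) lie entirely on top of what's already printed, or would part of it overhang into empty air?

Compare the two slices. At z = 2.24: the cylinder: section is a regular 32-gon, circumradius r=10 (area = (32/2)·10.000²·sin(360°/32) = 312.14 mm²); the r=11.5 sphere at (8, 1.5) contributes a regular 32-gon of circumradius √(11.5²−0.74²) = 11.476 (area = (32/2)·11.476²·sin(360°/32) = 411.10 mm²); the cone at (16, 15.5): at t=0.075 of its height the radius interpolates to r₁+(r₂−r₁)t = 4.850, giving a regular 32-gon of that circumradius (area = (32/2)·4.850²·sin(360°/32) = 73.42 mm²); Taking the first minus the rest: starting from the r=10 cylinder (312.14 mm²), the r=11.5 sphere at (8, 1.5) partially overlaps it — only the 188.62 mm² overlap (of its 411.10 mm²) is removed, clipping the outline; the cone at (16, 15.5) misses the remaining region (no effect) — area = 123.52 mm²; (rotated 65° about Z; rotation is an isometry so areas/perimeters/island counts are preserved). At z = 19.32: the r=10 cylinder gives a regular 32-gon of circumradius 10 (constant along its height) (area = (32/2)·10.000²·sin(360°/32) = 312.14 mm²); the sphere at (8, 1.5) is not intersected at this z (|z−center|=17.820 > r=11.5); the cone at (16, 15.5) is not intersected at this z (z outside [1, 17.5]); Taking the first minus the rest: none of the subtracted shapes is present at this height, so the r=10 cylinder is unchanged — area = 312.14 mm²; (whole slice rotated 65° about Z — lengths, areas and connectivity unchanged). Checking containment: at z = 19.32 the cross-section extends beyond the z = 2.24 cross-section by about 188.62 mm².

part overhangs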